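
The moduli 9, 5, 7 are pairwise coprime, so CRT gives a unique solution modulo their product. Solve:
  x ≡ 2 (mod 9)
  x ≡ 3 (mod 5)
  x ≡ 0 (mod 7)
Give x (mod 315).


Moduli 9, 5, 7 are pairwise coprime; by CRT there is a unique solution modulo M = 9 · 5 · 7 = 315.
Solve pairwise, accumulating the modulus:
  Start with x ≡ 2 (mod 9).
  Combine with x ≡ 3 (mod 5): since gcd(9, 5) = 1, we get a unique residue mod 45.
    Write x = 2 + 9·t and substitute into x ≡ 3 (mod 5): 9·t ≡ 3 − 2 = 1 (mod 5).
    Reduce coefficients mod 5: 4·t ≡ 1 (mod 5).
    The inverse of 4 mod 5 is 4 (since 4·4 = 16 = 3·5 + 1), so t ≡ 4·1 = 4 ≡ 4 (mod 5).
    Then x = 2 + 9·4 = 38, valid modulo lcm(9, 5) = 45: x ≡ 38 (mod 45).
  Combine with x ≡ 0 (mod 7): since gcd(45, 7) = 1, we get a unique residue mod 315.
    Write x = 38 + 45·t and substitute into x ≡ 0 (mod 7): 45·t ≡ 0 − 38 = -38 (mod 7).
    Reduce coefficients mod 7: 3·t ≡ 4 (mod 7).
    The inverse of 3 mod 7 is 5 (since 3·5 = 15 = 2·7 + 1), so t ≡ 5·4 = 20 ≡ 6 (mod 7).
    Then x = 38 + 45·6 = 308, valid modulo lcm(45, 7) = 315: x ≡ 308 (mod 315).
Verify: 308 mod 9 = 2 ✓, 308 mod 5 = 3 ✓, 308 mod 7 = 0 ✓.

x ≡ 308 (mod 315).


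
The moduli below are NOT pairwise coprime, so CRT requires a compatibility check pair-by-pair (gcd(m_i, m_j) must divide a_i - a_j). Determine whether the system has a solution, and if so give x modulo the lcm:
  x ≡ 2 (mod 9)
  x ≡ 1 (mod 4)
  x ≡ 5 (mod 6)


Moduli 9, 4, 6 are not pairwise coprime, so CRT works modulo lcm(m_i) when all pairwise compatibility conditions hold.
Pairwise compatibility: gcd(m_i, m_j) must divide a_i - a_j for every pair.
Merge one congruence at a time:
  Start: x ≡ 2 (mod 9).
  Combine with x ≡ 1 (mod 4): gcd(9, 4) = 1; 1 - 2 = -1, which IS divisible by 1, so compatible.
    Write x = 2 + 9·t and substitute into x ≡ 1 (mod 4): 9·t ≡ 1 − 2 = -1 (mod 4).
    Reduce coefficients mod 4: 1·t ≡ 3 (mod 4).
    So t ≡ 3 (mod 4).
    Then x = 2 + 9·3 = 29, valid modulo lcm(9, 4) = 36: x ≡ 29 (mod 36).
  Combine with x ≡ 5 (mod 6): gcd(36, 6) = 6; 5 - 29 = -24, which IS divisible by 6, so compatible.
    Write x = 29 + 36·t and substitute into x ≡ 5 (mod 6): 36·t ≡ 5 − 29 = -24 (mod 6).
    Divide the congruence (and modulus) by g = 6: 6·t ≡ -4 (mod 1).
    Modulo 1 every t works; take t = 0.
    Then x = 29 + 36·0 = 29, valid modulo lcm(36, 6) = 36: x ≡ 29 (mod 36).
Verify: 29 mod 9 = 2, 29 mod 4 = 1, 29 mod 6 = 5.

x ≡ 29 (mod 36).


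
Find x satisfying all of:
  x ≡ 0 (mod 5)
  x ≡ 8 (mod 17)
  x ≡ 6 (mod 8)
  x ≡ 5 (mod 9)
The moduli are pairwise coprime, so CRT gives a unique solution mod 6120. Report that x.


Product of moduli M = 5 · 17 · 8 · 9 = 6120.
Merge one congruence at a time:
  Start: x ≡ 0 (mod 5).
  Combine with x ≡ 8 (mod 17); new modulus lcm = 85.
    Write x = 0 + 5·t and substitute into x ≡ 8 (mod 17): 5·t ≡ 8 − 0 = 8 (mod 17).
    The inverse of 5 mod 17 is 7 (since 5·7 = 35 = 2·17 + 1), so t ≡ 7·8 = 56 ≡ 5 (mod 17).
    Then x = 0 + 5·5 = 25, valid modulo lcm(5, 17) = 85: x ≡ 25 (mod 85).
  Combine with x ≡ 6 (mod 8); new modulus lcm = 680.
    Write x = 25 + 85·t and substitute into x ≡ 6 (mod 8): 85·t ≡ 6 − 25 = -19 (mod 8).
    Reduce coefficients mod 8: 5·t ≡ 5 (mod 8).
    The inverse of 5 mod 8 is 5 (since 5·5 = 25 = 3·8 + 1), so t ≡ 5·5 = 25 ≡ 1 (mod 8).
    Then x = 25 + 85·1 = 110, valid modulo lcm(85, 8) = 680: x ≡ 110 (mod 680).
  Combine with x ≡ 5 (mod 9); new modulus lcm = 6120.
    Write x = 110 + 680·t and substitute into x ≡ 5 (mod 9): 680·t ≡ 5 − 110 = -105 (mod 9).
    Reduce coefficients mod 9: 5·t ≡ 3 (mod 9).
    The inverse of 5 mod 9 is 2 (since 5·2 = 10 = 1·9 + 1), so t ≡ 2·3 = 6 ≡ 6 (mod 9).
    Then x = 110 + 680·6 = 4190, valid modulo lcm(680, 9) = 6120: x ≡ 4190 (mod 6120).
Verify against each original: 4190 mod 5 = 0, 4190 mod 17 = 8, 4190 mod 8 = 6, 4190 mod 9 = 5.

x ≡ 4190 (mod 6120).


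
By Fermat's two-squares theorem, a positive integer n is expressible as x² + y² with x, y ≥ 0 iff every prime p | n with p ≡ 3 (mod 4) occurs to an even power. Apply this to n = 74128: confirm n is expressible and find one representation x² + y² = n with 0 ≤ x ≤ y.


Step 1: Factor n = 74128 = 2^4 · 41 · 113.
Step 2: Check the mod-4 condition on each prime factor: 2 = 2 (special); 41 ≡ 1 (mod 4), exponent 1; 113 ≡ 1 (mod 4), exponent 1.
All primes ≡ 3 (mod 4) appear to even exponent (or don't appear), so by the two-squares theorem n IS expressible as a sum of two squares.
Step 3: Build a representation. Group n = k² · m with k = 4 and m = 41 · 113 = 4633 (a product of primes ≡ 1 (mod 4)); a representation of m scales to one of n via (k·x)² + (k·y)² = k²(x² + y²). Each prime p ≡ 1 (mod 4) is itself a sum of two squares; find a² by testing p − a² for a perfect square:
  41: 41 − 1² = 40, 41 − 2² = 37, 41 − 3² = 32, 41 − 4² = 25 = 5² ⇒ 41 = 4² + 5².
  113: 113 − 1² = 112, 113 − 2² = 109, 113 − 3² = 104, 113 − 4² = 97, 113 − 5² = 88, 113 − 6² = 77, 113 − 7² = 64 = 8² ⇒ 113 = 7² + 8².
  Combine using the Brahmagupta–Fibonacci identity (a² + b²)(c² + d²) = (ac − bd)² + (ad + bc)² = (ac + bd)² + (ad − bc)²:
  41 · 113 = 4633: from (4² + 5²)(7² + 8²), take (4·7 − 5·8, 4·8 + 5·7) = (28 − 40, 32 + 35) = (-12, 67); dropping signs (only squares matter) gives (12, 67); check 12² + 67² = 144 + 4489 = 4633 ✓.
  Scale by k = 4: (4·12, 4·67) = (48, 268).
Step 4: Order so x ≤ y and verify: 48² + 268² = 2304 + 71824 = 74128 = n. ✓

n = 74128 = 48² + 268² (one valid representation with x ≤ y).


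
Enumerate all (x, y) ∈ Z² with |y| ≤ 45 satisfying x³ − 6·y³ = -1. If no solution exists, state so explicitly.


The equation is x³ - 6y³ = -1. For fixed y, x³ = 6·y³ − 1, so a solution requires the RHS to be a perfect cube.
Strategy: iterate y from -45 to 45, compute RHS = 6·y³ − 1, and check whether it is a (positive or negative) perfect cube.
Check small values of y:
  y = 0: RHS = -1 = (-1)³ ⇒ x = -1 works.
  y = 1: RHS = 5 is not a perfect cube.
  y = -1: RHS = -7 is not a perfect cube.
  y = 2: RHS = 47 is not a perfect cube.
  y = -2: RHS = -49 is not a perfect cube.
  y = 3: RHS = 161 is not a perfect cube.
  y = -3: RHS = -163 is not a perfect cube.
Continuing the search up to |y| = 45 finds no further solutions beyond those listed.
Collected solutions: (-1, 0).

Solutions (with |y| ≤ 45): (-1, 0).


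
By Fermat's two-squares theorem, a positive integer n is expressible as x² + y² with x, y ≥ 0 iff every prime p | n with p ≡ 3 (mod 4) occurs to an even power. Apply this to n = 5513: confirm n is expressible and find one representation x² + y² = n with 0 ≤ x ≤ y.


Step 1: Factor n = 5513 = 37 · 149.
Step 2: Check the mod-4 condition on each prime factor: 37 ≡ 1 (mod 4), exponent 1; 149 ≡ 1 (mod 4), exponent 1.
All primes ≡ 3 (mod 4) appear to even exponent (or don't appear), so by the two-squares theorem n IS expressible as a sum of two squares.
Step 3: Build a representation. Here n = 37 · 149 is a product of primes ≡ 1 (mod 4). Each prime p ≡ 1 (mod 4) is itself a sum of two squares; find a² by testing p − a² for a perfect square:
  37: 37 − 1² = 36 = 6² ⇒ 37 = 1² + 6².
  149: 149 − 1² = 148, 149 − 2² = 145, 149 − 3² = 140, 149 − 4² = 133, 149 − 5² = 124, 149 − 6² = 113, 149 − 7² = 100 = 10² ⇒ 149 = 7² + 10².
  Combine using the Brahmagupta–Fibonacci identity (a² + b²)(c² + d²) = (ac − bd)² + (ad + bc)² = (ac + bd)² + (ad − bc)²:
  37 · 149 = 5513: from (1² + 6²)(7² + 10²), take (1·7 − 6·10, 1·10 + 6·7) = (7 − 60, 10 + 42) = (-53, 52); dropping signs (only squares matter) gives (53, 52); check 53² + 52² = 2809 + 2704 = 5513 ✓.
Step 4: Order so x ≤ y and verify: 52² + 53² = 2704 + 2809 = 5513 = n. ✓

n = 5513 = 52² + 53² (one valid representation with x ≤ y).


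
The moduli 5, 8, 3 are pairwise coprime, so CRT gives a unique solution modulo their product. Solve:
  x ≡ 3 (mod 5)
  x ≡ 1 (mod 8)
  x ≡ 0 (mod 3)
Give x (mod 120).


Moduli 5, 8, 3 are pairwise coprime; by CRT there is a unique solution modulo M = 5 · 8 · 3 = 120.
Solve pairwise, accumulating the modulus:
  Start with x ≡ 3 (mod 5).
  Combine with x ≡ 1 (mod 8): since gcd(5, 8) = 1, we get a unique residue mod 40.
    Write x = 3 + 5·t and substitute into x ≡ 1 (mod 8): 5·t ≡ 1 − 3 = -2 (mod 8).
    Reduce coefficients mod 8: 5·t ≡ 6 (mod 8).
    The inverse of 5 mod 8 is 5 (since 5·5 = 25 = 3·8 + 1), so t ≡ 5·6 = 30 ≡ 6 (mod 8).
    Then x = 3 + 5·6 = 33, valid modulo lcm(5, 8) = 40: x ≡ 33 (mod 40).
  Combine with x ≡ 0 (mod 3): since gcd(40, 3) = 1, we get a unique residue mod 120.
    Write x = 33 + 40·t and substitute into x ≡ 0 (mod 3): 40·t ≡ 0 − 33 = -33 (mod 3).
    Reduce coefficients mod 3: 1·t ≡ 0 (mod 3).
    So t ≡ 0 (mod 3).
    Then x = 33 + 40·0 = 33, valid modulo lcm(40, 3) = 120: x ≡ 33 (mod 120).
Verify: 33 mod 5 = 3 ✓, 33 mod 8 = 1 ✓, 33 mod 3 = 0 ✓.

x ≡ 33 (mod 120).


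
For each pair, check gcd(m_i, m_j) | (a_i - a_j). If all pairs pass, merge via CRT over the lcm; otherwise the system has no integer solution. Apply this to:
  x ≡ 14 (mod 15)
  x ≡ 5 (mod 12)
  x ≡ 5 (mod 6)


Moduli 15, 12, 6 are not pairwise coprime, so CRT works modulo lcm(m_i) when all pairwise compatibility conditions hold.
Pairwise compatibility: gcd(m_i, m_j) must divide a_i - a_j for every pair.
Merge one congruence at a time:
  Start: x ≡ 14 (mod 15).
  Combine with x ≡ 5 (mod 12): gcd(15, 12) = 3; 5 - 14 = -9, which IS divisible by 3, so compatible.
    Write x = 14 + 15·t and substitute into x ≡ 5 (mod 12): 15·t ≡ 5 − 14 = -9 (mod 12).
    Divide the congruence (and modulus) by g = 3: 5·t ≡ -3 (mod 4).
    Reduce coefficients mod 4: 1·t ≡ 1 (mod 4).
    So t ≡ 1 (mod 4).
    Then x = 14 + 15·1 = 29, valid modulo lcm(15, 12) = 60: x ≡ 29 (mod 60).
  Combine with x ≡ 5 (mod 6): gcd(60, 6) = 6; 5 - 29 = -24, which IS divisible by 6, so compatible.
    Write x = 29 + 60·t and substitute into x ≡ 5 (mod 6): 60·t ≡ 5 − 29 = -24 (mod 6).
    Divide the congruence (and modulus) by g = 6: 10·t ≡ -4 (mod 1).
    Modulo 1 every t works; take t = 0.
    Then x = 29 + 60·0 = 29, valid modulo lcm(60, 6) = 60: x ≡ 29 (mod 60).
Verify: 29 mod 15 = 14, 29 mod 12 = 5, 29 mod 6 = 5.

x ≡ 29 (mod 60).


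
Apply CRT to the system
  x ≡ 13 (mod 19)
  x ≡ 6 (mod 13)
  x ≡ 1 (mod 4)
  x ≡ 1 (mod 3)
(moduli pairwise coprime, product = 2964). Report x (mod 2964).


Product of moduli M = 19 · 13 · 4 · 3 = 2964.
Merge one congruence at a time:
  Start: x ≡ 13 (mod 19).
  Combine with x ≡ 6 (mod 13); new modulus lcm = 247.
    Write x = 13 + 19·t and substitute into x ≡ 6 (mod 13): 19·t ≡ 6 − 13 = -7 (mod 13).
    Reduce coefficients mod 13: 6·t ≡ 6 (mod 13).
    The inverse of 6 mod 13 is 11 (since 6·11 = 66 = 5·13 + 1), so t ≡ 11·6 = 66 ≡ 1 (mod 13).
    Then x = 13 + 19·1 = 32, valid modulo lcm(19, 13) = 247: x ≡ 32 (mod 247).
  Combine with x ≡ 1 (mod 4); new modulus lcm = 988.
    Write x = 32 + 247·t and substitute into x ≡ 1 (mod 4): 247·t ≡ 1 − 32 = -31 (mod 4).
    Reduce coefficients mod 4: 3·t ≡ 1 (mod 4).
    The inverse of 3 mod 4 is 3 (since 3·3 = 9 = 2·4 + 1), so t ≡ 3·1 = 3 ≡ 3 (mod 4).
    Then x = 32 + 247·3 = 773, valid modulo lcm(247, 4) = 988: x ≡ 773 (mod 988).
  Combine with x ≡ 1 (mod 3); new modulus lcm = 2964.
    Write x = 773 + 988·t and substitute into x ≡ 1 (mod 3): 988·t ≡ 1 − 773 = -772 (mod 3).
    Reduce coefficients mod 3: 1·t ≡ 2 (mod 3).
    So t ≡ 2 (mod 3).
    Then x = 773 + 988·2 = 2749, valid modulo lcm(988, 3) = 2964: x ≡ 2749 (mod 2964).
Verify against each original: 2749 mod 19 = 13, 2749 mod 13 = 6, 2749 mod 4 = 1, 2749 mod 3 = 1.

x ≡ 2749 (mod 2964).


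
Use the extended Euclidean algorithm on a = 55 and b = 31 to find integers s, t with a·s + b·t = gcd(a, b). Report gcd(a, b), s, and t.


Euclidean algorithm on (55, 31) — divide until remainder is 0:
  55 = 1 · 31 + 24
  31 = 1 · 24 + 7
  24 = 3 · 7 + 3
  7 = 2 · 3 + 1
  3 = 3 · 1 + 0
gcd(55, 31) = 1.
Track Bezout coefficients alongside the remainders: start with r₀ = 55 = a·1 + b·0 (s = 1, t = 0) and r₁ = 31 = a·0 + b·1 (s = 0, t = 1); each new remainder r_{k+1} = r_{k-1} − q_k·r_k inherits s_{k+1} = s_{k-1} − q_k·s_k, t_{k+1} = t_{k-1} − q_k·t_k, so r_k = a·s_k + b·t_k at every step:
  q = 1: r = 24, s = 1 − 1·0 = 1, t = 0 − 1·1 = -1  (check: 55·1 + 31·(-1) = 24)
  q = 1: r = 7, s = 0 − 1·1 = -1, t = 1 − 1·(-1) = 2  (check: 55·(-1) + 31·2 = 7)
  q = 3: r = 3, s = 1 − 3·(-1) = 4, t = -1 − 3·2 = -7  (check: 55·4 + 31·(-7) = 3)
  q = 2: r = 1, s = -1 − 2·4 = -9, t = 2 − 2·(-7) = 16  (check: 55·(-9) + 31·16 = 1)
The row with r = 1 (the gcd) gives the Bezout coefficients s = -9, t = 16.
Result: 55 · (-9) + 31 · (16) = 1.

gcd(55, 31) = 1; s = -9, t = 16 (check: 55·(-9) + 31·16 = 1).


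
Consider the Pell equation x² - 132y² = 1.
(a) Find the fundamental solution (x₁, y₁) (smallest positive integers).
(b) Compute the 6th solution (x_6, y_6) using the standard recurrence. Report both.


Step 1: Find the fundamental solution (x₁, y₁) of x² - 132y² = 1.
  Expand √132 as a continued fraction. a₀ = ⌊√132⌋ = 11; iterate m_{k+1} = d_k·a_k − m_k, d_{k+1} = (132 − m_{k+1}²)/d_k, a_{k+1} = ⌊(a₀ + m_{k+1})/d_{k+1}⌋ (starting m₀ = 0, d₀ = 1), with convergents p_k = a_k·p_{k-1} + p_{k-2}, q_k = a_k·q_{k-1} + q_{k-2} (p₋₁ = 1, q₋₁ = 0):
  k = 0: a₀ = 11; p₀/q₀ = 11/1; p₀² − 132·q₀² = 121 − 132 = -11.
  k = 1: m = 11, d = 11, a = ⌊(11 + 11)/11⌋ = 2; p/q = (2·11 + 1)/(2·1 + 0) = 23/2; p² − 132·q² = 529 − 528 = 1.
  The first convergent with p² − 132·q² = 1 gives the fundamental solution (x₁, y₁) = (23, 2).
Step 2: Apply the recurrence (x_{n+1}, y_{n+1}) = (x₁x_n + 132y₁y_n, x₁y_n + y₁x_n) repeatedly.
  From (x_1, y_1) = (23, 2): x_2 = 23·23 + 132·2·2 = 1057; y_2 = 23·2 + 2·23 = 92.
  From (x_2, y_2) = (1057, 92): x_3 = 23·1057 + 132·2·92 = 48599; y_3 = 23·92 + 2·1057 = 4230.
  From (x_3, y_3) = (48599, 4230): x_4 = 23·48599 + 132·2·4230 = 2234497; y_4 = 23·4230 + 2·48599 = 194488.
  From (x_4, y_4) = (2234497, 194488): x_5 = 23·2234497 + 132·2·194488 = 102738263; y_5 = 23·194488 + 2·2234497 = 8942218.
  From (x_5, y_5) = (102738263, 8942218): x_6 = 23·102738263 + 132·2·8942218 = 4723725601; y_6 = 23·8942218 + 2·102738263 = 411147540.
Step 3: Verify x_6² - 132·y_6² = 22313583553542811201 - 22313583553542811200 = 1 (should be 1). ✓

(x_1, y_1) = (23, 2); (x_6, y_6) = (4723725601, 411147540).


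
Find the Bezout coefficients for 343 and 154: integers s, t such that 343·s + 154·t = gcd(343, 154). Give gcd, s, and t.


Euclidean algorithm on (343, 154) — divide until remainder is 0:
  343 = 2 · 154 + 35
  154 = 4 · 35 + 14
  35 = 2 · 14 + 7
  14 = 2 · 7 + 0
gcd(343, 154) = 7.
Track Bezout coefficients alongside the remainders: start with r₀ = 343 = a·1 + b·0 (s = 1, t = 0) and r₁ = 154 = a·0 + b·1 (s = 0, t = 1); each new remainder r_{k+1} = r_{k-1} − q_k·r_k inherits s_{k+1} = s_{k-1} − q_k·s_k, t_{k+1} = t_{k-1} − q_k·t_k, so r_k = a·s_k + b·t_k at every step:
  q = 2: r = 35, s = 1 − 2·0 = 1, t = 0 − 2·1 = -2  (check: 343·1 + 154·(-2) = 35)
  q = 4: r = 14, s = 0 − 4·1 = -4, t = 1 − 4·(-2) = 9  (check: 343·(-4) + 154·9 = 14)
  q = 2: r = 7, s = 1 − 2·(-4) = 9, t = -2 − 2·9 = -20  (check: 343·9 + 154·(-20) = 7)
The row with r = 7 (the gcd) gives the Bezout coefficients s = 9, t = -20.
Result: 343 · (9) + 154 · (-20) = 7.

gcd(343, 154) = 7; s = 9, t = -20 (check: 343·9 + 154·(-20) = 7).


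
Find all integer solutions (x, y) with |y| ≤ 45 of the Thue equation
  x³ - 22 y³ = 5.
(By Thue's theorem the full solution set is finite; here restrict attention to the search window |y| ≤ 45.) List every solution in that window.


The equation is x³ - 22y³ = 5. For fixed y, x³ = 22·y³ + 5, so a solution requires the RHS to be a perfect cube.
Strategy: iterate y from -45 to 45, compute RHS = 22·y³ + 5, and check whether it is a (positive or negative) perfect cube.
Check small values of y:
  y = 0: RHS = 5 is not a perfect cube.
  y = 1: RHS = 27 = (3)³ ⇒ x = 3 works.
  y = -1: RHS = -17 is not a perfect cube.
  y = 2: RHS = 181 is not a perfect cube.
  y = -2: RHS = -171 is not a perfect cube.
  y = 3: RHS = 599 is not a perfect cube.
  y = -3: RHS = -589 is not a perfect cube.
Continuing the search up to |y| = 45 finds no further solutions beyond those listed.
Collected solutions: (3, 1).

Solutions (with |y| ≤ 45): (3, 1).


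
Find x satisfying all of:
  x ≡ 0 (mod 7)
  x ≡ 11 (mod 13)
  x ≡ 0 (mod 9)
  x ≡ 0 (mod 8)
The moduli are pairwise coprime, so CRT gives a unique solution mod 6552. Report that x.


Product of moduli M = 7 · 13 · 9 · 8 = 6552.
Merge one congruence at a time:
  Start: x ≡ 0 (mod 7).
  Combine with x ≡ 11 (mod 13); new modulus lcm = 91.
    Write x = 0 + 7·t and substitute into x ≡ 11 (mod 13): 7·t ≡ 11 − 0 = 11 (mod 13).
    The inverse of 7 mod 13 is 2 (since 7·2 = 14 = 1·13 + 1), so t ≡ 2·11 = 22 ≡ 9 (mod 13).
    Then x = 0 + 7·9 = 63, valid modulo lcm(7, 13) = 91: x ≡ 63 (mod 91).
  Combine with x ≡ 0 (mod 9); new modulus lcm = 819.
    Write x = 63 + 91·t and substitute into x ≡ 0 (mod 9): 91·t ≡ 0 − 63 = -63 (mod 9).
    Reduce coefficients mod 9: 1·t ≡ 0 (mod 9).
    So t ≡ 0 (mod 9).
    Then x = 63 + 91·0 = 63, valid modulo lcm(91, 9) = 819: x ≡ 63 (mod 819).
  Combine with x ≡ 0 (mod 8); new modulus lcm = 6552.
    Write x = 63 + 819·t and substitute into x ≡ 0 (mod 8): 819·t ≡ 0 − 63 = -63 (mod 8).
    Reduce coefficients mod 8: 3·t ≡ 1 (mod 8).
    The inverse of 3 mod 8 is 3 (since 3·3 = 9 = 1·8 + 1), so t ≡ 3·1 = 3 ≡ 3 (mod 8).
    Then x = 63 + 819·3 = 2520, valid modulo lcm(819, 8) = 6552: x ≡ 2520 (mod 6552).
Verify against each original: 2520 mod 7 = 0, 2520 mod 13 = 11, 2520 mod 9 = 0, 2520 mod 8 = 0.

x ≡ 2520 (mod 6552).


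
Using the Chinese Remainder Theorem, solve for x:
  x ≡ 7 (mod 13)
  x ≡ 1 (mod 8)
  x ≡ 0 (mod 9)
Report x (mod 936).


Moduli 13, 8, 9 are pairwise coprime; by CRT there is a unique solution modulo M = 13 · 8 · 9 = 936.
Solve pairwise, accumulating the modulus:
  Start with x ≡ 7 (mod 13).
  Combine with x ≡ 1 (mod 8): since gcd(13, 8) = 1, we get a unique residue mod 104.
    Write x = 7 + 13·t and substitute into x ≡ 1 (mod 8): 13·t ≡ 1 − 7 = -6 (mod 8).
    Reduce coefficients mod 8: 5·t ≡ 2 (mod 8).
    The inverse of 5 mod 8 is 5 (since 5·5 = 25 = 3·8 + 1), so t ≡ 5·2 = 10 ≡ 2 (mod 8).
    Then x = 7 + 13·2 = 33, valid modulo lcm(13, 8) = 104: x ≡ 33 (mod 104).
  Combine with x ≡ 0 (mod 9): since gcd(104, 9) = 1, we get a unique residue mod 936.
    Write x = 33 + 104·t and substitute into x ≡ 0 (mod 9): 104·t ≡ 0 − 33 = -33 (mod 9).
    Reduce coefficients mod 9: 5·t ≡ 3 (mod 9).
    The inverse of 5 mod 9 is 2 (since 5·2 = 10 = 1·9 + 1), so t ≡ 2·3 = 6 ≡ 6 (mod 9).
    Then x = 33 + 104·6 = 657, valid modulo lcm(104, 9) = 936: x ≡ 657 (mod 936).
Verify: 657 mod 13 = 7 ✓, 657 mod 8 = 1 ✓, 657 mod 9 = 0 ✓.

x ≡ 657 (mod 936).


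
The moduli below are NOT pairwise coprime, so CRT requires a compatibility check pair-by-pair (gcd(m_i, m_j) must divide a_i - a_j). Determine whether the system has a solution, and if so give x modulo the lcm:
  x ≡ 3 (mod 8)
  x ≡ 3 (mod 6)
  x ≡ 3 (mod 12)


Moduli 8, 6, 12 are not pairwise coprime, so CRT works modulo lcm(m_i) when all pairwise compatibility conditions hold.
Pairwise compatibility: gcd(m_i, m_j) must divide a_i - a_j for every pair.
Merge one congruence at a time:
  Start: x ≡ 3 (mod 8).
  Combine with x ≡ 3 (mod 6): gcd(8, 6) = 2; 3 - 3 = 0, which IS divisible by 2, so compatible.
    Write x = 3 + 8·t and substitute into x ≡ 3 (mod 6): 8·t ≡ 3 − 3 = 0 (mod 6).
    Divide the congruence (and modulus) by g = 2: 4·t ≡ 0 (mod 3).
    Reduce coefficients mod 3: 1·t ≡ 0 (mod 3).
    So t ≡ 0 (mod 3).
    Then x = 3 + 8·0 = 3, valid modulo lcm(8, 6) = 24: x ≡ 3 (mod 24).
  Combine with x ≡ 3 (mod 12): gcd(24, 12) = 12; 3 - 3 = 0, which IS divisible by 12, so compatible.
    Write x = 3 + 24·t and substitute into x ≡ 3 (mod 12): 24·t ≡ 3 − 3 = 0 (mod 12).
    Divide the congruence (and modulus) by g = 12: 2·t ≡ 0 (mod 1).
    Modulo 1 every t works; take t = 0.
    Then x = 3 + 24·0 = 3, valid modulo lcm(24, 12) = 24: x ≡ 3 (mod 24).
Verify: 3 mod 8 = 3, 3 mod 6 = 3, 3 mod 12 = 3.

x ≡ 3 (mod 24).


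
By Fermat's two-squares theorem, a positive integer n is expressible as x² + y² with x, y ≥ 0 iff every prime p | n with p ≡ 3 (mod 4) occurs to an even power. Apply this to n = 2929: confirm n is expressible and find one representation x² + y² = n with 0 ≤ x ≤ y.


Step 1: Factor n = 2929 = 29 · 101.
Step 2: Check the mod-4 condition on each prime factor: 29 ≡ 1 (mod 4), exponent 1; 101 ≡ 1 (mod 4), exponent 1.
All primes ≡ 3 (mod 4) appear to even exponent (or don't appear), so by the two-squares theorem n IS expressible as a sum of two squares.
Step 3: Build a representation. Here n = 29 · 101 is a product of primes ≡ 1 (mod 4). Each prime p ≡ 1 (mod 4) is itself a sum of two squares; find a² by testing p − a² for a perfect square:
  29: 29 − 1² = 28, 29 − 2² = 25 = 5² ⇒ 29 = 2² + 5².
  101: 101 − 1² = 100 = 10² ⇒ 101 = 1² + 10².
  Combine using the Brahmagupta–Fibonacci identity (a² + b²)(c² + d²) = (ac − bd)² + (ad + bc)² = (ac + bd)² + (ad − bc)²:
  29 · 101 = 2929: from (2² + 5²)(1² + 10²), take (2·1 − 5·10, 2·10 + 5·1) = (2 − 50, 20 + 5) = (-48, 25); dropping signs (only squares matter) gives (48, 25); check 48² + 25² = 2304 + 625 = 2929 ✓.
Step 4: Order so x ≤ y and verify: 25² + 48² = 625 + 2304 = 2929 = n. ✓

n = 2929 = 25² + 48² (one valid representation with x ≤ y).


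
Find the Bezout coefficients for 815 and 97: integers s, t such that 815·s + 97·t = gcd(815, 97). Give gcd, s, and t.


Euclidean algorithm on (815, 97) — divide until remainder is 0:
  815 = 8 · 97 + 39
  97 = 2 · 39 + 19
  39 = 2 · 19 + 1
  19 = 19 · 1 + 0
gcd(815, 97) = 1.
Track Bezout coefficients alongside the remainders: start with r₀ = 815 = a·1 + b·0 (s = 1, t = 0) and r₁ = 97 = a·0 + b·1 (s = 0, t = 1); each new remainder r_{k+1} = r_{k-1} − q_k·r_k inherits s_{k+1} = s_{k-1} − q_k·s_k, t_{k+1} = t_{k-1} − q_k·t_k, so r_k = a·s_k + b·t_k at every step:
  q = 8: r = 39, s = 1 − 8·0 = 1, t = 0 − 8·1 = -8  (check: 815·1 + 97·(-8) = 39)
  q = 2: r = 19, s = 0 − 2·1 = -2, t = 1 − 2·(-8) = 17  (check: 815·(-2) + 97·17 = 19)
  q = 2: r = 1, s = 1 − 2·(-2) = 5, t = -8 − 2·17 = -42  (check: 815·5 + 97·(-42) = 1)
The row with r = 1 (the gcd) gives the Bezout coefficients s = 5, t = -42.
Result: 815 · (5) + 97 · (-42) = 1.

gcd(815, 97) = 1; s = 5, t = -42 (check: 815·5 + 97·(-42) = 1).


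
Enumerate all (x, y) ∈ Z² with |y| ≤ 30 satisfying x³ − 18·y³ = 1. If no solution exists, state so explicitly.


The equation is x³ - 18y³ = 1. For fixed y, x³ = 18·y³ + 1, so a solution requires the RHS to be a perfect cube.
Strategy: iterate y from -30 to 30, compute RHS = 18·y³ + 1, and check whether it is a (positive or negative) perfect cube.
Check small values of y:
  y = 0: RHS = 1 = (1)³ ⇒ x = 1 works.
  y = 1: RHS = 19 is not a perfect cube.
  y = -1: RHS = -17 is not a perfect cube.
  y = 2: RHS = 145 is not a perfect cube.
  y = -2: RHS = -143 is not a perfect cube.
  y = 3: RHS = 487 is not a perfect cube.
  y = -3: RHS = -485 is not a perfect cube.
Continuing the search up to |y| = 30 finds no further solutions beyond those listed.
Collected solutions: (1, 0).

Solutions (with |y| ≤ 30): (1, 0).


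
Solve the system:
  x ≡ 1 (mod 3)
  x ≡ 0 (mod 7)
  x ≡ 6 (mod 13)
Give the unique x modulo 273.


Moduli 3, 7, 13 are pairwise coprime; by CRT there is a unique solution modulo M = 3 · 7 · 13 = 273.
Solve pairwise, accumulating the modulus:
  Start with x ≡ 1 (mod 3).
  Combine with x ≡ 0 (mod 7): since gcd(3, 7) = 1, we get a unique residue mod 21.
    Write x = 1 + 3·t and substitute into x ≡ 0 (mod 7): 3·t ≡ 0 − 1 = -1 (mod 7).
    Reduce coefficients mod 7: 3·t ≡ 6 (mod 7).
    The inverse of 3 mod 7 is 5 (since 3·5 = 15 = 2·7 + 1), so t ≡ 5·6 = 30 ≡ 2 (mod 7).
    Then x = 1 + 3·2 = 7, valid modulo lcm(3, 7) = 21: x ≡ 7 (mod 21).
  Combine with x ≡ 6 (mod 13): since gcd(21, 13) = 1, we get a unique residue mod 273.
    Write x = 7 + 21·t and substitute into x ≡ 6 (mod 13): 21·t ≡ 6 − 7 = -1 (mod 13).
    Reduce coefficients mod 13: 8·t ≡ 12 (mod 13).
    The inverse of 8 mod 13 is 5 (since 8·5 = 40 = 3·13 + 1), so t ≡ 5·12 = 60 ≡ 8 (mod 13).
    Then x = 7 + 21·8 = 175, valid modulo lcm(21, 13) = 273: x ≡ 175 (mod 273).
Verify: 175 mod 3 = 1 ✓, 175 mod 7 = 0 ✓, 175 mod 13 = 6 ✓.

x ≡ 175 (mod 273).


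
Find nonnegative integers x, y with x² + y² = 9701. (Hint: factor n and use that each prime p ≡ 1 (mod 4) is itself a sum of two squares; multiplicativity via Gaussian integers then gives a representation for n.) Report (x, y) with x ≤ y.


Step 1: Factor n = 9701 = 89 · 109.
Step 2: Check the mod-4 condition on each prime factor: 89 ≡ 1 (mod 4), exponent 1; 109 ≡ 1 (mod 4), exponent 1.
All primes ≡ 3 (mod 4) appear to even exponent (or don't appear), so by the two-squares theorem n IS expressible as a sum of two squares.
Step 3: Build a representation. Here n = 89 · 109 is a product of primes ≡ 1 (mod 4). Each prime p ≡ 1 (mod 4) is itself a sum of two squares; find a² by testing p − a² for a perfect square:
  89: 89 − 1² = 88, 89 − 2² = 85, 89 − 3² = 80, 89 − 4² = 73, 89 − 5² = 64 = 8² ⇒ 89 = 5² + 8².
  109: 109 − 1² = 108, 109 − 2² = 105, 109 − 3² = 100 = 10² ⇒ 109 = 3² + 10².
  Combine using the Brahmagupta–Fibonacci identity (a² + b²)(c² + d²) = (ac − bd)² + (ad + bc)² = (ac + bd)² + (ad − bc)²:
  89 · 109 = 9701: from (5² + 8²)(3² + 10²), take (5·3 − 8·10, 5·10 + 8·3) = (15 − 80, 50 + 24) = (-65, 74); dropping signs (only squares matter) gives (65, 74); check 65² + 74² = 4225 + 5476 = 9701 ✓.
Step 4: Order so x ≤ y and verify: 65² + 74² = 4225 + 5476 = 9701 = n. ✓

n = 9701 = 65² + 74² (one valid representation with x ≤ y).


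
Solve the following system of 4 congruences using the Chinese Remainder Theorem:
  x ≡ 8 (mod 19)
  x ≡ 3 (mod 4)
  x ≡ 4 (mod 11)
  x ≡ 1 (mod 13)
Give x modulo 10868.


Product of moduli M = 19 · 4 · 11 · 13 = 10868.
Merge one congruence at a time:
  Start: x ≡ 8 (mod 19).
  Combine with x ≡ 3 (mod 4); new modulus lcm = 76.
    Write x = 8 + 19·t and substitute into x ≡ 3 (mod 4): 19·t ≡ 3 − 8 = -5 (mod 4).
    Reduce coefficients mod 4: 3·t ≡ 3 (mod 4).
    The inverse of 3 mod 4 is 3 (since 3·3 = 9 = 2·4 + 1), so t ≡ 3·3 = 9 ≡ 1 (mod 4).
    Then x = 8 + 19·1 = 27, valid modulo lcm(19, 4) = 76: x ≡ 27 (mod 76).
  Combine with x ≡ 4 (mod 11); new modulus lcm = 836.
    Write x = 27 + 76·t and substitute into x ≡ 4 (mod 11): 76·t ≡ 4 − 27 = -23 (mod 11).
    Reduce coefficients mod 11: 10·t ≡ 10 (mod 11).
    The inverse of 10 mod 11 is 10 (since 10·10 = 100 = 9·11 + 1), so t ≡ 10·10 = 100 ≡ 1 (mod 11).
    Then x = 27 + 76·1 = 103, valid modulo lcm(76, 11) = 836: x ≡ 103 (mod 836).
  Combine with x ≡ 1 (mod 13); new modulus lcm = 10868.
    Write x = 103 + 836·t and substitute into x ≡ 1 (mod 13): 836·t ≡ 1 − 103 = -102 (mod 13).
    Reduce coefficients mod 13: 4·t ≡ 2 (mod 13).
    The inverse of 4 mod 13 is 10 (since 4·10 = 40 = 3·13 + 1), so t ≡ 10·2 = 20 ≡ 7 (mod 13).
    Then x = 103 + 836·7 = 5955, valid modulo lcm(836, 13) = 10868: x ≡ 5955 (mod 10868).
Verify against each original: 5955 mod 19 = 8, 5955 mod 4 = 3, 5955 mod 11 = 4, 5955 mod 13 = 1.

x ≡ 5955 (mod 10868).


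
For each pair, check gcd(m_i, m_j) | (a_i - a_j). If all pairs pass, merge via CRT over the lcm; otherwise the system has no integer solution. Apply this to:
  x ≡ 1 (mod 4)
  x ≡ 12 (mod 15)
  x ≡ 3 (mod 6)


Moduli 4, 15, 6 are not pairwise coprime, so CRT works modulo lcm(m_i) when all pairwise compatibility conditions hold.
Pairwise compatibility: gcd(m_i, m_j) must divide a_i - a_j for every pair.
Merge one congruence at a time:
  Start: x ≡ 1 (mod 4).
  Combine with x ≡ 12 (mod 15): gcd(4, 15) = 1; 12 - 1 = 11, which IS divisible by 1, so compatible.
    Write x = 1 + 4·t and substitute into x ≡ 12 (mod 15): 4·t ≡ 12 − 1 = 11 (mod 15).
    The inverse of 4 mod 15 is 4 (since 4·4 = 16 = 1·15 + 1), so t ≡ 4·11 = 44 ≡ 14 (mod 15).
    Then x = 1 + 4·14 = 57, valid modulo lcm(4, 15) = 60: x ≡ 57 (mod 60).
  Combine with x ≡ 3 (mod 6): gcd(60, 6) = 6; 3 - 57 = -54, which IS divisible by 6, so compatible.
    Write x = 57 + 60·t and substitute into x ≡ 3 (mod 6): 60·t ≡ 3 − 57 = -54 (mod 6).
    Divide the congruence (and modulus) by g = 6: 10·t ≡ -9 (mod 1).
    Modulo 1 every t works; take t = 0.
    Then x = 57 + 60·0 = 57, valid modulo lcm(60, 6) = 60: x ≡ 57 (mod 60).
Verify: 57 mod 4 = 1, 57 mod 15 = 12, 57 mod 6 = 3.

x ≡ 57 (mod 60).


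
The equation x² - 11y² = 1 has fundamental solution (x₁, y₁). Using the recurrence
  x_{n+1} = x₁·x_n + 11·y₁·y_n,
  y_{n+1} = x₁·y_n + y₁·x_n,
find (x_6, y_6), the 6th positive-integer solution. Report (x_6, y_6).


Step 1: Find the fundamental solution (x₁, y₁) of x² - 11y² = 1.
  Expand √11 as a continued fraction. a₀ = ⌊√11⌋ = 3; iterate m_{k+1} = d_k·a_k − m_k, d_{k+1} = (11 − m_{k+1}²)/d_k, a_{k+1} = ⌊(a₀ + m_{k+1})/d_{k+1}⌋ (starting m₀ = 0, d₀ = 1), with convergents p_k = a_k·p_{k-1} + p_{k-2}, q_k = a_k·q_{k-1} + q_{k-2} (p₋₁ = 1, q₋₁ = 0):
  k = 0: a₀ = 3; p₀/q₀ = 3/1; p₀² − 11·q₀² = 9 − 11 = -2.
  k = 1: m = 3, d = 2, a = ⌊(3 + 3)/2⌋ = 3; p/q = (3·3 + 1)/(3·1 + 0) = 10/3; p² − 11·q² = 100 − 99 = 1.
  The first convergent with p² − 11·q² = 1 gives the fundamental solution (x₁, y₁) = (10, 3).
Step 2: Apply the recurrence (x_{n+1}, y_{n+1}) = (x₁x_n + 11y₁y_n, x₁y_n + y₁x_n) repeatedly.
  From (x_1, y_1) = (10, 3): x_2 = 10·10 + 11·3·3 = 199; y_2 = 10·3 + 3·10 = 60.
  From (x_2, y_2) = (199, 60): x_3 = 10·199 + 11·3·60 = 3970; y_3 = 10·60 + 3·199 = 1197.
  From (x_3, y_3) = (3970, 1197): x_4 = 10·3970 + 11·3·1197 = 79201; y_4 = 10·1197 + 3·3970 = 23880.
  From (x_4, y_4) = (79201, 23880): x_5 = 10·79201 + 11·3·23880 = 1580050; y_5 = 10·23880 + 3·79201 = 476403.
  From (x_5, y_5) = (1580050, 476403): x_6 = 10·1580050 + 11·3·476403 = 31521799; y_6 = 10·476403 + 3·1580050 = 9504180.
Step 3: Verify x_6² - 11·y_6² = 993623812196401 - 993623812196400 = 1 (should be 1). ✓

(x_1, y_1) = (10, 3); (x_6, y_6) = (31521799, 9504180).


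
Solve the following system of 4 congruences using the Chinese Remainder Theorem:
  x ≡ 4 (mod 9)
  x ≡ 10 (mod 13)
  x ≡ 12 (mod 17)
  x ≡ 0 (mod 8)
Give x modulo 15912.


Product of moduli M = 9 · 13 · 17 · 8 = 15912.
Merge one congruence at a time:
  Start: x ≡ 4 (mod 9).
  Combine with x ≡ 10 (mod 13); new modulus lcm = 117.
    Write x = 4 + 9·t and substitute into x ≡ 10 (mod 13): 9·t ≡ 10 − 4 = 6 (mod 13).
    The inverse of 9 mod 13 is 3 (since 9·3 = 27 = 2·13 + 1), so t ≡ 3·6 = 18 ≡ 5 (mod 13).
    Then x = 4 + 9·5 = 49, valid modulo lcm(9, 13) = 117: x ≡ 49 (mod 117).
  Combine with x ≡ 12 (mod 17); new modulus lcm = 1989.
    Write x = 49 + 117·t and substitute into x ≡ 12 (mod 17): 117·t ≡ 12 − 49 = -37 (mod 17).
    Reduce coefficients mod 17: 15·t ≡ 14 (mod 17).
    The inverse of 15 mod 17 is 8 (since 15·8 = 120 = 7·17 + 1), so t ≡ 8·14 = 112 ≡ 10 (mod 17).
    Then x = 49 + 117·10 = 1219, valid modulo lcm(117, 17) = 1989: x ≡ 1219 (mod 1989).
  Combine with x ≡ 0 (mod 8); new modulus lcm = 15912.
    Write x = 1219 + 1989·t and substitute into x ≡ 0 (mod 8): 1989·t ≡ 0 − 1219 = -1219 (mod 8).
    Reduce coefficients mod 8: 5·t ≡ 5 (mod 8).
    The inverse of 5 mod 8 is 5 (since 5·5 = 25 = 3·8 + 1), so t ≡ 5·5 = 25 ≡ 1 (mod 8).
    Then x = 1219 + 1989·1 = 3208, valid modulo lcm(1989, 8) = 15912: x ≡ 3208 (mod 15912).
Verify against each original: 3208 mod 9 = 4, 3208 mod 13 = 10, 3208 mod 17 = 12, 3208 mod 8 = 0.

x ≡ 3208 (mod 15912).


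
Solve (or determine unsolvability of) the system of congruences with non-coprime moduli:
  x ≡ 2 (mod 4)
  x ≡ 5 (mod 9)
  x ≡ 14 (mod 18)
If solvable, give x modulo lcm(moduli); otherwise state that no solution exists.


Moduli 4, 9, 18 are not pairwise coprime, so CRT works modulo lcm(m_i) when all pairwise compatibility conditions hold.
Pairwise compatibility: gcd(m_i, m_j) must divide a_i - a_j for every pair.
Merge one congruence at a time:
  Start: x ≡ 2 (mod 4).
  Combine with x ≡ 5 (mod 9): gcd(4, 9) = 1; 5 - 2 = 3, which IS divisible by 1, so compatible.
    Write x = 2 + 4·t and substitute into x ≡ 5 (mod 9): 4·t ≡ 5 − 2 = 3 (mod 9).
    The inverse of 4 mod 9 is 7 (since 4·7 = 28 = 3·9 + 1), so t ≡ 7·3 = 21 ≡ 3 (mod 9).
    Then x = 2 + 4·3 = 14, valid modulo lcm(4, 9) = 36: x ≡ 14 (mod 36).
  Combine with x ≡ 14 (mod 18): gcd(36, 18) = 18; 14 - 14 = 0, which IS divisible by 18, so compatible.
    Write x = 14 + 36·t and substitute into x ≡ 14 (mod 18): 36·t ≡ 14 − 14 = 0 (mod 18).
    Divide the congruence (and modulus) by g = 18: 2·t ≡ 0 (mod 1).
    Modulo 1 every t works; take t = 0.
    Then x = 14 + 36·0 = 14, valid modulo lcm(36, 18) = 36: x ≡ 14 (mod 36).
Verify: 14 mod 4 = 2, 14 mod 9 = 5, 14 mod 18 = 14.

x ≡ 14 (mod 36).


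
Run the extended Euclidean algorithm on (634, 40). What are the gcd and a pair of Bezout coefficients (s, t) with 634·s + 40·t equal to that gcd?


Euclidean algorithm on (634, 40) — divide until remainder is 0:
  634 = 15 · 40 + 34
  40 = 1 · 34 + 6
  34 = 5 · 6 + 4
  6 = 1 · 4 + 2
  4 = 2 · 2 + 0
gcd(634, 40) = 2.
Track Bezout coefficients alongside the remainders: start with r₀ = 634 = a·1 + b·0 (s = 1, t = 0) and r₁ = 40 = a·0 + b·1 (s = 0, t = 1); each new remainder r_{k+1} = r_{k-1} − q_k·r_k inherits s_{k+1} = s_{k-1} − q_k·s_k, t_{k+1} = t_{k-1} − q_k·t_k, so r_k = a·s_k + b·t_k at every step:
  q = 15: r = 34, s = 1 − 15·0 = 1, t = 0 − 15·1 = -15  (check: 634·1 + 40·(-15) = 34)
  q = 1: r = 6, s = 0 − 1·1 = -1, t = 1 − 1·(-15) = 16  (check: 634·(-1) + 40·16 = 6)
  q = 5: r = 4, s = 1 − 5·(-1) = 6, t = -15 − 5·16 = -95  (check: 634·6 + 40·(-95) = 4)
  q = 1: r = 2, s = -1 − 1·6 = -7, t = 16 − 1·(-95) = 111  (check: 634·(-7) + 40·111 = 2)
The row with r = 2 (the gcd) gives the Bezout coefficients s = -7, t = 111.
Result: 634 · (-7) + 40 · (111) = 2.

gcd(634, 40) = 2; s = -7, t = 111 (check: 634·(-7) + 40·111 = 2).


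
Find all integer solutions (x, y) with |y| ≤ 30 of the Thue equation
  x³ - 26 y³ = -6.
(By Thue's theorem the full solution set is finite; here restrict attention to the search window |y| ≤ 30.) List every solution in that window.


The equation is x³ - 26y³ = -6. For fixed y, x³ = 26·y³ − 6, so a solution requires the RHS to be a perfect cube.
Strategy: iterate y from -30 to 30, compute RHS = 26·y³ − 6, and check whether it is a (positive or negative) perfect cube.
Check small values of y:
  y = 0: RHS = -6 is not a perfect cube.
  y = 1: RHS = 20 is not a perfect cube.
  y = -1: RHS = -32 is not a perfect cube.
  y = 2: RHS = 202 is not a perfect cube.
  y = -2: RHS = -214 is not a perfect cube.
  y = 3: RHS = 696 is not a perfect cube.
  y = -3: RHS = -708 is not a perfect cube.
Continuing the search up to |y| = 30 finds no solutions either.
No (x, y) in the scanned range satisfies the equation.

No integer solutions with |y| ≤ 30.


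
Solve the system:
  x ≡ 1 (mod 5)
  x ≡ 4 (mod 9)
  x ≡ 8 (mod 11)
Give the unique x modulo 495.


Moduli 5, 9, 11 are pairwise coprime; by CRT there is a unique solution modulo M = 5 · 9 · 11 = 495.
Solve pairwise, accumulating the modulus:
  Start with x ≡ 1 (mod 5).
  Combine with x ≡ 4 (mod 9): since gcd(5, 9) = 1, we get a unique residue mod 45.
    Write x = 1 + 5·t and substitute into x ≡ 4 (mod 9): 5·t ≡ 4 − 1 = 3 (mod 9).
    The inverse of 5 mod 9 is 2 (since 5·2 = 10 = 1·9 + 1), so t ≡ 2·3 = 6 ≡ 6 (mod 9).
    Then x = 1 + 5·6 = 31, valid modulo lcm(5, 9) = 45: x ≡ 31 (mod 45).
  Combine with x ≡ 8 (mod 11): since gcd(45, 11) = 1, we get a unique residue mod 495.
    Write x = 31 + 45·t and substitute into x ≡ 8 (mod 11): 45·t ≡ 8 − 31 = -23 (mod 11).
    Reduce coefficients mod 11: 1·t ≡ 10 (mod 11).
    So t ≡ 10 (mod 11).
    Then x = 31 + 45·10 = 481, valid modulo lcm(45, 11) = 495: x ≡ 481 (mod 495).
Verify: 481 mod 5 = 1 ✓, 481 mod 9 = 4 ✓, 481 mod 11 = 8 ✓.

x ≡ 481 (mod 495).


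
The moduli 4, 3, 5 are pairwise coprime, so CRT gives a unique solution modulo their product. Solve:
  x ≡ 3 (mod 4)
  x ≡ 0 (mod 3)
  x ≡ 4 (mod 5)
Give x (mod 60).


Moduli 4, 3, 5 are pairwise coprime; by CRT there is a unique solution modulo M = 4 · 3 · 5 = 60.
Solve pairwise, accumulating the modulus:
  Start with x ≡ 3 (mod 4).
  Combine with x ≡ 0 (mod 3): since gcd(4, 3) = 1, we get a unique residue mod 12.
    Write x = 3 + 4·t and substitute into x ≡ 0 (mod 3): 4·t ≡ 0 − 3 = -3 (mod 3).
    Reduce coefficients mod 3: 1·t ≡ 0 (mod 3).
    So t ≡ 0 (mod 3).
    Then x = 3 + 4·0 = 3, valid modulo lcm(4, 3) = 12: x ≡ 3 (mod 12).
  Combine with x ≡ 4 (mod 5): since gcd(12, 5) = 1, we get a unique residue mod 60.
    Write x = 3 + 12·t and substitute into x ≡ 4 (mod 5): 12·t ≡ 4 − 3 = 1 (mod 5).
    Reduce coefficients mod 5: 2·t ≡ 1 (mod 5).
    The inverse of 2 mod 5 is 3 (since 2·3 = 6 = 1·5 + 1), so t ≡ 3·1 = 3 ≡ 3 (mod 5).
    Then x = 3 + 12·3 = 39, valid modulo lcm(12, 5) = 60: x ≡ 39 (mod 60).
Verify: 39 mod 4 = 3 ✓, 39 mod 3 = 0 ✓, 39 mod 5 = 4 ✓.

x ≡ 39 (mod 60).


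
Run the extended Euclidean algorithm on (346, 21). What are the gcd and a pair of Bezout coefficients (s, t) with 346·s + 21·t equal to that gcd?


Euclidean algorithm on (346, 21) — divide until remainder is 0:
  346 = 16 · 21 + 10
  21 = 2 · 10 + 1
  10 = 10 · 1 + 0
gcd(346, 21) = 1.
Track Bezout coefficients alongside the remainders: start with r₀ = 346 = a·1 + b·0 (s = 1, t = 0) and r₁ = 21 = a·0 + b·1 (s = 0, t = 1); each new remainder r_{k+1} = r_{k-1} − q_k·r_k inherits s_{k+1} = s_{k-1} − q_k·s_k, t_{k+1} = t_{k-1} − q_k·t_k, so r_k = a·s_k + b·t_k at every step:
  q = 16: r = 10, s = 1 − 16·0 = 1, t = 0 − 16·1 = -16  (check: 346·1 + 21·(-16) = 10)
  q = 2: r = 1, s = 0 − 2·1 = -2, t = 1 − 2·(-16) = 33  (check: 346·(-2) + 21·33 = 1)
The row with r = 1 (the gcd) gives the Bezout coefficients s = -2, t = 33.
Result: 346 · (-2) + 21 · (33) = 1.

gcd(346, 21) = 1; s = -2, t = 33 (check: 346·(-2) + 21·33 = 1).


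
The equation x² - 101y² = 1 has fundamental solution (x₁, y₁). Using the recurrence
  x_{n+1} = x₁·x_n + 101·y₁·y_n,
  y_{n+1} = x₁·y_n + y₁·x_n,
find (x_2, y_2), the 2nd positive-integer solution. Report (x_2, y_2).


Step 1: Find the fundamental solution (x₁, y₁) of x² - 101y² = 1.
  Expand √101 as a continued fraction. a₀ = ⌊√101⌋ = 10; iterate m_{k+1} = d_k·a_k − m_k, d_{k+1} = (101 − m_{k+1}²)/d_k, a_{k+1} = ⌊(a₀ + m_{k+1})/d_{k+1}⌋ (starting m₀ = 0, d₀ = 1), with convergents p_k = a_k·p_{k-1} + p_{k-2}, q_k = a_k·q_{k-1} + q_{k-2} (p₋₁ = 1, q₋₁ = 0):
  k = 0: a₀ = 10; p₀/q₀ = 10/1; p₀² − 101·q₀² = 100 − 101 = -1.
  k = 1: m = 10, d = 1, a = ⌊(10 + 10)/1⌋ = 20; p/q = (20·10 + 1)/(20·1 + 0) = 201/20; p² − 101·q² = 40401 − 40400 = 1.
  The first convergent with p² − 101·q² = 1 gives the fundamental solution (x₁, y₁) = (201, 20).
Step 2: Apply the recurrence (x_{n+1}, y_{n+1}) = (x₁x_n + 101y₁y_n, x₁y_n + y₁x_n) repeatedly.
  From (x_1, y_1) = (201, 20): x_2 = 201·201 + 101·20·20 = 80801; y_2 = 201·20 + 20·201 = 8040.
Step 3: Verify x_2² - 101·y_2² = 6528801601 - 6528801600 = 1 (should be 1). ✓

(x_1, y_1) = (201, 20); (x_2, y_2) = (80801, 8040).
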